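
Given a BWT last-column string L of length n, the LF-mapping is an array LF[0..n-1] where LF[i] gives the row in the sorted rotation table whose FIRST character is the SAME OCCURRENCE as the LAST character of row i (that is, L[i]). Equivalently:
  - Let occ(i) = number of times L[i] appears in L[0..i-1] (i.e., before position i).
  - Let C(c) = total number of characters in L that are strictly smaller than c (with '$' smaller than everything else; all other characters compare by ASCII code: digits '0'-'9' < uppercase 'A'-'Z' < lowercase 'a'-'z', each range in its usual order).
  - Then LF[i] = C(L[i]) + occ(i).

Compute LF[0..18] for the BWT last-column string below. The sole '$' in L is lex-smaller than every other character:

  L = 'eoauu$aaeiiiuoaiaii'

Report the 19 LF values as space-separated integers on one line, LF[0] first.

Char counts: '$':1, 'a':5, 'e':2, 'i':6, 'o':2, 'u':3
C (first-col start): C('$')=0, C('a')=1, C('e')=6, C('i')=8, C('o')=14, C('u')=16
L[0]='e': occ=0, LF[0]=C('e')+0=6+0=6
L[1]='o': occ=0, LF[1]=C('o')+0=14+0=14
L[2]='a': occ=0, LF[2]=C('a')+0=1+0=1
L[3]='u': occ=0, LF[3]=C('u')+0=16+0=16
L[4]='u': occ=1, LF[4]=C('u')+1=16+1=17
L[5]='$': occ=0, LF[5]=C('$')+0=0+0=0
L[6]='a': occ=1, LF[6]=C('a')+1=1+1=2
L[7]='a': occ=2, LF[7]=C('a')+2=1+2=3
L[8]='e': occ=1, LF[8]=C('e')+1=6+1=7
L[9]='i': occ=0, LF[9]=C('i')+0=8+0=8
L[10]='i': occ=1, LF[10]=C('i')+1=8+1=9
L[11]='i': occ=2, LF[11]=C('i')+2=8+2=10
L[12]='u': occ=2, LF[12]=C('u')+2=16+2=18
L[13]='o': occ=1, LF[13]=C('o')+1=14+1=15
L[14]='a': occ=3, LF[14]=C('a')+3=1+3=4
L[15]='i': occ=3, LF[15]=C('i')+3=8+3=11
L[16]='a': occ=4, LF[16]=C('a')+4=1+4=5
L[17]='i': occ=4, LF[17]=C('i')+4=8+4=12
L[18]='i': occ=5, LF[18]=C('i')+5=8+5=13

Answer: 6 14 1 16 17 0 2 3 7 8 9 10 18 15 4 11 5 12 13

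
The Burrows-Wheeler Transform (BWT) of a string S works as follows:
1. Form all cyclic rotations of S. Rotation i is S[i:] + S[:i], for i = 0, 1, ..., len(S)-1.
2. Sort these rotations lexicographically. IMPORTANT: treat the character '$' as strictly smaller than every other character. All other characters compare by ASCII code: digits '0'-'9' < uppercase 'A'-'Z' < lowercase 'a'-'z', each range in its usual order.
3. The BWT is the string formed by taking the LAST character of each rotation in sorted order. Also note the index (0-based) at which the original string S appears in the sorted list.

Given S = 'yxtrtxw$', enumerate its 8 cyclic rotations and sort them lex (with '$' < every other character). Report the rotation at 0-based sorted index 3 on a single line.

Answer: txw$yxtr

Derivation:
All 8 rotations (rotation i = S[i:]+S[:i]):
  rot[0] = yxtrtxw$
  rot[1] = xtrtxw$y
  rot[2] = trtxw$yx
  rot[3] = rtxw$yxt
  rot[4] = txw$yxtr
  rot[5] = xw$yxtrt
  rot[6] = w$yxtrtx
  rot[7] = $yxtrtxw
Sorted (with $ < everything):
  sorted[0] = $yxtrtxw
  sorted[1] = rtxw$yxt
  sorted[2] = trtxw$yx
  sorted[3] = txw$yxtr
  sorted[4] = w$yxtrtx
  sorted[5] = xtrtxw$y
  sorted[6] = xw$yxtrt
  sorted[7] = yxtrtxw$
sorted[3] = txw$yxtr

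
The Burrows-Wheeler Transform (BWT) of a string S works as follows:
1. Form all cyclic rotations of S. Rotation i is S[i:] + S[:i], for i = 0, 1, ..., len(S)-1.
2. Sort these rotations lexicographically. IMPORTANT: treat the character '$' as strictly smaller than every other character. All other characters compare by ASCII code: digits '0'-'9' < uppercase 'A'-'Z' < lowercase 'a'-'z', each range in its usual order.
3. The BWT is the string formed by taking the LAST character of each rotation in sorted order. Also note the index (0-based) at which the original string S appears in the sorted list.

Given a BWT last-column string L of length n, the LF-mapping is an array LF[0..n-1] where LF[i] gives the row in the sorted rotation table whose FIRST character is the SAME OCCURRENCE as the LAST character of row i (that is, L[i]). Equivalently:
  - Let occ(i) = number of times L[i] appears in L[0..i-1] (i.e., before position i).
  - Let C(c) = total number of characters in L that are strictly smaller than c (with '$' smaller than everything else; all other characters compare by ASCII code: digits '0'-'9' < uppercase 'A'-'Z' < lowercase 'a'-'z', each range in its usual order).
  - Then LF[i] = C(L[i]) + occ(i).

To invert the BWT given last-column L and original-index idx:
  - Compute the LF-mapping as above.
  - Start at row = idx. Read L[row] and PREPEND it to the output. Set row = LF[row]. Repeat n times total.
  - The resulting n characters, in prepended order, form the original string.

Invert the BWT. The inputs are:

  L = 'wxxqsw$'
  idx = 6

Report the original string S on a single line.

Answer: xswxqw$

Derivation:
LF mapping: 3 5 6 1 2 4 0
Walk LF starting at row 6, prepending L[row]:
  step 1: row=6, L[6]='$', prepend. Next row=LF[6]=0
  step 2: row=0, L[0]='w', prepend. Next row=LF[0]=3
  step 3: row=3, L[3]='q', prepend. Next row=LF[3]=1
  step 4: row=1, L[1]='x', prepend. Next row=LF[1]=5
  step 5: row=5, L[5]='w', prepend. Next row=LF[5]=4
  step 6: row=4, L[4]='s', prepend. Next row=LF[4]=2
  step 7: row=2, L[2]='x', prepend. Next row=LF[2]=6
Reversed output: xswxqw$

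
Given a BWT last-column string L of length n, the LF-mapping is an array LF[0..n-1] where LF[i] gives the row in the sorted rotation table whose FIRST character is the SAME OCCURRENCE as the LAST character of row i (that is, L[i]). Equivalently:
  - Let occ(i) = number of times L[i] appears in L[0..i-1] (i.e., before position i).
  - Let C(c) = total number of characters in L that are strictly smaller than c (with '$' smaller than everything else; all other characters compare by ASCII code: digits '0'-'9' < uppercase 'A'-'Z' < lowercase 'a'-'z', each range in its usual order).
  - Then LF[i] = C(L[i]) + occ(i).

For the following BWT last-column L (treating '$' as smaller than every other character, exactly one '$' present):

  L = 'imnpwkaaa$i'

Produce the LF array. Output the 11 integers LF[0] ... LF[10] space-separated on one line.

Char counts: '$':1, 'a':3, 'i':2, 'k':1, 'm':1, 'n':1, 'p':1, 'w':1
C (first-col start): C('$')=0, C('a')=1, C('i')=4, C('k')=6, C('m')=7, C('n')=8, C('p')=9, C('w')=10
L[0]='i': occ=0, LF[0]=C('i')+0=4+0=4
L[1]='m': occ=0, LF[1]=C('m')+0=7+0=7
L[2]='n': occ=0, LF[2]=C('n')+0=8+0=8
L[3]='p': occ=0, LF[3]=C('p')+0=9+0=9
L[4]='w': occ=0, LF[4]=C('w')+0=10+0=10
L[5]='k': occ=0, LF[5]=C('k')+0=6+0=6
L[6]='a': occ=0, LF[6]=C('a')+0=1+0=1
L[7]='a': occ=1, LF[7]=C('a')+1=1+1=2
L[8]='a': occ=2, LF[8]=C('a')+2=1+2=3
L[9]='$': occ=0, LF[9]=C('$')+0=0+0=0
L[10]='i': occ=1, LF[10]=C('i')+1=4+1=5

Answer: 4 7 8 9 10 6 1 2 3 0 5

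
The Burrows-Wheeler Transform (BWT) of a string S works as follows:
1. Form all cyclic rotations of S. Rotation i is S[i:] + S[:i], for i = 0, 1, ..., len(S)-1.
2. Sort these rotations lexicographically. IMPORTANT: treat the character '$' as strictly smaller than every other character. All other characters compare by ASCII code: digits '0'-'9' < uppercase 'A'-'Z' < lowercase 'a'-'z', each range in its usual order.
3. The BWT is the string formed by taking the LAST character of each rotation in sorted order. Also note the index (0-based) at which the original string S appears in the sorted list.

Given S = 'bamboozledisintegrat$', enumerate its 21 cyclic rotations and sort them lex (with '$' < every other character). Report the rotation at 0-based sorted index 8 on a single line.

All 21 rotations (rotation i = S[i:]+S[:i]):
  rot[0] = bamboozledisintegrat$
  rot[1] = amboozledisintegrat$b
  rot[2] = mboozledisintegrat$ba
  rot[3] = boozledisintegrat$bam
  rot[4] = oozledisintegrat$bamb
  rot[5] = ozledisintegrat$bambo
  rot[6] = zledisintegrat$bamboo
  rot[7] = ledisintegrat$bambooz
  rot[8] = edisintegrat$bamboozl
  rot[9] = disintegrat$bamboozle
  rot[10] = isintegrat$bamboozled
  rot[11] = sintegrat$bamboozledi
  rot[12] = integrat$bamboozledis
  rot[13] = ntegrat$bamboozledisi
  rot[14] = tegrat$bamboozledisin
  rot[15] = egrat$bamboozledisint
  rot[16] = grat$bamboozledisinte
  rot[17] = rat$bamboozledisinteg
  rot[18] = at$bamboozledisintegr
  rot[19] = t$bamboozledisintegra
  rot[20] = $bamboozledisintegrat
Sorted (with $ < everything):
  sorted[0] = $bamboozledisintegrat
  sorted[1] = amboozledisintegrat$b
  sorted[2] = at$bamboozledisintegr
  sorted[3] = bamboozledisintegrat$
  sorted[4] = boozledisintegrat$bam
  sorted[5] = disintegrat$bamboozle
  sorted[6] = edisintegrat$bamboozl
  sorted[7] = egrat$bamboozledisint
  sorted[8] = grat$bamboozledisinte
  sorted[9] = integrat$bamboozledis
  sorted[10] = isintegrat$bamboozled
  sorted[11] = ledisintegrat$bambooz
  sorted[12] = mboozledisintegrat$ba
  sorted[13] = ntegrat$bamboozledisi
  sorted[14] = oozledisintegrat$bamb
  sorted[15] = ozledisintegrat$bambo
  sorted[16] = rat$bamboozledisinteg
  sorted[17] = sintegrat$bamboozledi
  sorted[18] = t$bamboozledisintegra
  sorted[19] = tegrat$bamboozledisin
  sorted[20] = zledisintegrat$bamboo
sorted[8] = grat$bamboozledisinte

Answer: grat$bamboozledisinte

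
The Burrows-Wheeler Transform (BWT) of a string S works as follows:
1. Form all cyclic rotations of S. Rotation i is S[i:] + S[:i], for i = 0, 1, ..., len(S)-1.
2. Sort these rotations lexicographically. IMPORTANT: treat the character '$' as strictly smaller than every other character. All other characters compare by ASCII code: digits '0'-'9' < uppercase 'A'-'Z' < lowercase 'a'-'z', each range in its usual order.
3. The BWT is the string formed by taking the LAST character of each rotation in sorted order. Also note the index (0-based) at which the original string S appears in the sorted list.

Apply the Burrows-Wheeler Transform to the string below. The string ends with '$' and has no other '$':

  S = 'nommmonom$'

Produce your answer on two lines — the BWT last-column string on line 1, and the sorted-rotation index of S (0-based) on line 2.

Answer: moommo$nnm
6

Derivation:
All 10 rotations (rotation i = S[i:]+S[:i]):
  rot[0] = nommmonom$
  rot[1] = ommmonom$n
  rot[2] = mmmonom$no
  rot[3] = mmonom$nom
  rot[4] = monom$nomm
  rot[5] = onom$nommm
  rot[6] = nom$nommmo
  rot[7] = om$nommmon
  rot[8] = m$nommmono
  rot[9] = $nommmonom
Sorted (with $ < everything):
  sorted[0] = $nommmonom  (last char: 'm')
  sorted[1] = m$nommmono  (last char: 'o')
  sorted[2] = mmmonom$no  (last char: 'o')
  sorted[3] = mmonom$nom  (last char: 'm')
  sorted[4] = monom$nomm  (last char: 'm')
  sorted[5] = nom$nommmo  (last char: 'o')
  sorted[6] = nommmonom$  (last char: '$')
  sorted[7] = om$nommmon  (last char: 'n')
  sorted[8] = ommmonom$n  (last char: 'n')
  sorted[9] = onom$nommm  (last char: 'm')
Last column: moommo$nnm
Original string S is at sorted index 6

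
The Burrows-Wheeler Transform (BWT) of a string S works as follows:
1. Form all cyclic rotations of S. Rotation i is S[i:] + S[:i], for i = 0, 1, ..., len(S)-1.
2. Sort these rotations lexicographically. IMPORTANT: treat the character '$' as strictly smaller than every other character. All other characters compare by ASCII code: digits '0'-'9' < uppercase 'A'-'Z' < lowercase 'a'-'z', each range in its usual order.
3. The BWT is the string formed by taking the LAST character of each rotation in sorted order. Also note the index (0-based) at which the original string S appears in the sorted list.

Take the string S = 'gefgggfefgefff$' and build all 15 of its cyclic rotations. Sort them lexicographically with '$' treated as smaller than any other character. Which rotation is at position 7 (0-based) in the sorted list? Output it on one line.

All 15 rotations (rotation i = S[i:]+S[:i]):
  rot[0] = gefgggfefgefff$
  rot[1] = efgggfefgefff$g
  rot[2] = fgggfefgefff$ge
  rot[3] = gggfefgefff$gef
  rot[4] = ggfefgefff$gefg
  rot[5] = gfefgefff$gefgg
  rot[6] = fefgefff$gefggg
  rot[7] = efgefff$gefgggf
  rot[8] = fgefff$gefgggfe
  rot[9] = gefff$gefgggfef
  rot[10] = efff$gefgggfefg
  rot[11] = fff$gefgggfefge
  rot[12] = ff$gefgggfefgef
  rot[13] = f$gefgggfefgeff
  rot[14] = $gefgggfefgefff
Sorted (with $ < everything):
  sorted[0] = $gefgggfefgefff
  sorted[1] = efff$gefgggfefg
  sorted[2] = efgefff$gefgggf
  sorted[3] = efgggfefgefff$g
  sorted[4] = f$gefgggfefgeff
  sorted[5] = fefgefff$gefggg
  sorted[6] = ff$gefgggfefgef
  sorted[7] = fff$gefgggfefge
  sorted[8] = fgefff$gefgggfe
  sorted[9] = fgggfefgefff$ge
  sorted[10] = gefff$gefgggfef
  sorted[11] = gefgggfefgefff$
  sorted[12] = gfefgefff$gefgg
  sorted[13] = ggfefgefff$gefg
  sorted[14] = gggfefgefff$gef
sorted[7] = fff$gefgggfefge

Answer: fff$gefgggfefge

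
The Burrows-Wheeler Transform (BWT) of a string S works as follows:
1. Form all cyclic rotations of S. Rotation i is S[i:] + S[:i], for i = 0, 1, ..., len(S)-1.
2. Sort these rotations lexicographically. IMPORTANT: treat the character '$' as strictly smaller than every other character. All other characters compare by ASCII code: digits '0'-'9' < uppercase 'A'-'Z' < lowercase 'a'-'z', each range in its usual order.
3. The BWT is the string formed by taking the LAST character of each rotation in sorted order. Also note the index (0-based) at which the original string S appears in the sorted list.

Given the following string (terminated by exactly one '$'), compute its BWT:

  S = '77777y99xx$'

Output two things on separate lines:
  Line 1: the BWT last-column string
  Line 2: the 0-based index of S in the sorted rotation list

All 11 rotations (rotation i = S[i:]+S[:i]):
  rot[0] = 77777y99xx$
  rot[1] = 7777y99xx$7
  rot[2] = 777y99xx$77
  rot[3] = 77y99xx$777
  rot[4] = 7y99xx$7777
  rot[5] = y99xx$77777
  rot[6] = 99xx$77777y
  rot[7] = 9xx$77777y9
  rot[8] = xx$77777y99
  rot[9] = x$77777y99x
  rot[10] = $77777y99xx
Sorted (with $ < everything):
  sorted[0] = $77777y99xx  (last char: 'x')
  sorted[1] = 77777y99xx$  (last char: '$')
  sorted[2] = 7777y99xx$7  (last char: '7')
  sorted[3] = 777y99xx$77  (last char: '7')
  sorted[4] = 77y99xx$777  (last char: '7')
  sorted[5] = 7y99xx$7777  (last char: '7')
  sorted[6] = 99xx$77777y  (last char: 'y')
  sorted[7] = 9xx$77777y9  (last char: '9')
  sorted[8] = x$77777y99x  (last char: 'x')
  sorted[9] = xx$77777y99  (last char: '9')
  sorted[10] = y99xx$77777  (last char: '7')
Last column: x$7777y9x97
Original string S is at sorted index 1

Answer: x$7777y9x97
1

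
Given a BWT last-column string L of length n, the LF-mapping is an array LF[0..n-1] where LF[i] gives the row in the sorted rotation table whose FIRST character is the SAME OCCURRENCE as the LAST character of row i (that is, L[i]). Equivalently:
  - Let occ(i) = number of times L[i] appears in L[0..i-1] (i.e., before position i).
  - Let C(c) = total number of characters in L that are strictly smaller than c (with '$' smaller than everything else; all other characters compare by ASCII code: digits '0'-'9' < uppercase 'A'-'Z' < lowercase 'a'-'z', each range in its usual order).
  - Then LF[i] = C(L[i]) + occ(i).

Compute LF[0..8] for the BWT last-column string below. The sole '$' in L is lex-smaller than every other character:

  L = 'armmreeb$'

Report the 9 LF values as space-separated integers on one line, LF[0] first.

Char counts: '$':1, 'a':1, 'b':1, 'e':2, 'm':2, 'r':2
C (first-col start): C('$')=0, C('a')=1, C('b')=2, C('e')=3, C('m')=5, C('r')=7
L[0]='a': occ=0, LF[0]=C('a')+0=1+0=1
L[1]='r': occ=0, LF[1]=C('r')+0=7+0=7
L[2]='m': occ=0, LF[2]=C('m')+0=5+0=5
L[3]='m': occ=1, LF[3]=C('m')+1=5+1=6
L[4]='r': occ=1, LF[4]=C('r')+1=7+1=8
L[5]='e': occ=0, LF[5]=C('e')+0=3+0=3
L[6]='e': occ=1, LF[6]=C('e')+1=3+1=4
L[7]='b': occ=0, LF[7]=C('b')+0=2+0=2
L[8]='$': occ=0, LF[8]=C('$')+0=0+0=0

Answer: 1 7 5 6 8 3 4 2 0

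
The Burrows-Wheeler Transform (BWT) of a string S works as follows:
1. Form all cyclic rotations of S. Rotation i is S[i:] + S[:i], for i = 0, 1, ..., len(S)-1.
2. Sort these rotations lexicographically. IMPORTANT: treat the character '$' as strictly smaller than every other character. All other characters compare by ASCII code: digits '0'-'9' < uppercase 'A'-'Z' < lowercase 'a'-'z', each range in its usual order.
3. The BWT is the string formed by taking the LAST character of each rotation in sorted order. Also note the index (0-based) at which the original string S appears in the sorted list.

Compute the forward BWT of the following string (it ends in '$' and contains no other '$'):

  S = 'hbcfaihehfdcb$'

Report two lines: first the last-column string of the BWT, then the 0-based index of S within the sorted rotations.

Answer: bfchdbfhch$iea
10

Derivation:
All 14 rotations (rotation i = S[i:]+S[:i]):
  rot[0] = hbcfaihehfdcb$
  rot[1] = bcfaihehfdcb$h
  rot[2] = cfaihehfdcb$hb
  rot[3] = faihehfdcb$hbc
  rot[4] = aihehfdcb$hbcf
  rot[5] = ihehfdcb$hbcfa
  rot[6] = hehfdcb$hbcfai
  rot[7] = ehfdcb$hbcfaih
  rot[8] = hfdcb$hbcfaihe
  rot[9] = fdcb$hbcfaiheh
  rot[10] = dcb$hbcfaihehf
  rot[11] = cb$hbcfaihehfd
  rot[12] = b$hbcfaihehfdc
  rot[13] = $hbcfaihehfdcb
Sorted (with $ < everything):
  sorted[0] = $hbcfaihehfdcb  (last char: 'b')
  sorted[1] = aihehfdcb$hbcf  (last char: 'f')
  sorted[2] = b$hbcfaihehfdc  (last char: 'c')
  sorted[3] = bcfaihehfdcb$h  (last char: 'h')
  sorted[4] = cb$hbcfaihehfd  (last char: 'd')
  sorted[5] = cfaihehfdcb$hb  (last char: 'b')
  sorted[6] = dcb$hbcfaihehf  (last char: 'f')
  sorted[7] = ehfdcb$hbcfaih  (last char: 'h')
  sorted[8] = faihehfdcb$hbc  (last char: 'c')
  sorted[9] = fdcb$hbcfaiheh  (last char: 'h')
  sorted[10] = hbcfaihehfdcb$  (last char: '$')
  sorted[11] = hehfdcb$hbcfai  (last char: 'i')
  sorted[12] = hfdcb$hbcfaihe  (last char: 'e')
  sorted[13] = ihehfdcb$hbcfa  (last char: 'a')
Last column: bfchdbfhch$iea
Original string S is at sorted index 10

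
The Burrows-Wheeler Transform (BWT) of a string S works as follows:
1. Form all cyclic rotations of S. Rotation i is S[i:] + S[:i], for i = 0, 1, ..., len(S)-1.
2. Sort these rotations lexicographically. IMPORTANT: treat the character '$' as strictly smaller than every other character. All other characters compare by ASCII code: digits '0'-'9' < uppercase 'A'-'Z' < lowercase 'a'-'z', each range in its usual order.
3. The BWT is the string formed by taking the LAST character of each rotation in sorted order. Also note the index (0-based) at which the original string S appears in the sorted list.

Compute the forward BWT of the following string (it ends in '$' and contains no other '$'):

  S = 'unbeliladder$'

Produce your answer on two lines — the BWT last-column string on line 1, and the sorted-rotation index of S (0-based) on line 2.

Answer: rlnadbdlieue$
12

Derivation:
All 13 rotations (rotation i = S[i:]+S[:i]):
  rot[0] = unbeliladder$
  rot[1] = nbeliladder$u
  rot[2] = beliladder$un
  rot[3] = eliladder$unb
  rot[4] = liladder$unbe
  rot[5] = iladder$unbel
  rot[6] = ladder$unbeli
  rot[7] = adder$unbelil
  rot[8] = dder$unbelila
  rot[9] = der$unbelilad
  rot[10] = er$unbeliladd
  rot[11] = r$unbeliladde
  rot[12] = $unbeliladder
Sorted (with $ < everything):
  sorted[0] = $unbeliladder  (last char: 'r')
  sorted[1] = adder$unbelil  (last char: 'l')
  sorted[2] = beliladder$un  (last char: 'n')
  sorted[3] = dder$unbelila  (last char: 'a')
  sorted[4] = der$unbelilad  (last char: 'd')
  sorted[5] = eliladder$unb  (last char: 'b')
  sorted[6] = er$unbeliladd  (last char: 'd')
  sorted[7] = iladder$unbel  (last char: 'l')
  sorted[8] = ladder$unbeli  (last char: 'i')
  sorted[9] = liladder$unbe  (last char: 'e')
  sorted[10] = nbeliladder$u  (last char: 'u')
  sorted[11] = r$unbeliladde  (last char: 'e')
  sorted[12] = unbeliladder$  (last char: '$')
Last column: rlnadbdlieue$
Original string S is at sorted index 12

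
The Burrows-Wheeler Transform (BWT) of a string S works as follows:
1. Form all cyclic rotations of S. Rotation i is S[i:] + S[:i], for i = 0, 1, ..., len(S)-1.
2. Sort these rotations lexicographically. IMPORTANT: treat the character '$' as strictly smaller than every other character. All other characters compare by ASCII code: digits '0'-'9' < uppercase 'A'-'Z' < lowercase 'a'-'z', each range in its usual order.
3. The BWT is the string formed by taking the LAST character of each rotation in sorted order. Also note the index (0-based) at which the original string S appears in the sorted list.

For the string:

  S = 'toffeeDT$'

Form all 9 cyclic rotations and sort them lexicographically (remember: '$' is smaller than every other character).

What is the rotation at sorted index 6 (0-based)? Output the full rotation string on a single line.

Answer: ffeeDT$to

Derivation:
All 9 rotations (rotation i = S[i:]+S[:i]):
  rot[0] = toffeeDT$
  rot[1] = offeeDT$t
  rot[2] = ffeeDT$to
  rot[3] = feeDT$tof
  rot[4] = eeDT$toff
  rot[5] = eDT$toffe
  rot[6] = DT$toffee
  rot[7] = T$toffeeD
  rot[8] = $toffeeDT
Sorted (with $ < everything):
  sorted[0] = $toffeeDT
  sorted[1] = DT$toffee
  sorted[2] = T$toffeeD
  sorted[3] = eDT$toffe
  sorted[4] = eeDT$toff
  sorted[5] = feeDT$tof
  sorted[6] = ffeeDT$to
  sorted[7] = offeeDT$t
  sorted[8] = toffeeDT$
sorted[6] = ffeeDT$to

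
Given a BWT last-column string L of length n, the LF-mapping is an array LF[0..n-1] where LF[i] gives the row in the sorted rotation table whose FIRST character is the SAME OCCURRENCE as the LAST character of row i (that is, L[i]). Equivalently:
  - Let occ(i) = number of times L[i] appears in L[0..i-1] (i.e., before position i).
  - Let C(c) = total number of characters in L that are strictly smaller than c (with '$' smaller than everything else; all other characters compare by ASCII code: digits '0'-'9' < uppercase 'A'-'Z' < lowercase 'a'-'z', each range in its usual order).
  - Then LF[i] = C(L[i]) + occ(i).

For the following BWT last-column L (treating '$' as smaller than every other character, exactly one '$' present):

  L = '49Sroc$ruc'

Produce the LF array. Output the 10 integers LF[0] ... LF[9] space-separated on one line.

Answer: 1 2 3 7 6 4 0 8 9 5

Derivation:
Char counts: '$':1, '4':1, '9':1, 'S':1, 'c':2, 'o':1, 'r':2, 'u':1
C (first-col start): C('$')=0, C('4')=1, C('9')=2, C('S')=3, C('c')=4, C('o')=6, C('r')=7, C('u')=9
L[0]='4': occ=0, LF[0]=C('4')+0=1+0=1
L[1]='9': occ=0, LF[1]=C('9')+0=2+0=2
L[2]='S': occ=0, LF[2]=C('S')+0=3+0=3
L[3]='r': occ=0, LF[3]=C('r')+0=7+0=7
L[4]='o': occ=0, LF[4]=C('o')+0=6+0=6
L[5]='c': occ=0, LF[5]=C('c')+0=4+0=4
L[6]='$': occ=0, LF[6]=C('$')+0=0+0=0
L[7]='r': occ=1, LF[7]=C('r')+1=7+1=8
L[8]='u': occ=0, LF[8]=C('u')+0=9+0=9
L[9]='c': occ=1, LF[9]=C('c')+1=4+1=5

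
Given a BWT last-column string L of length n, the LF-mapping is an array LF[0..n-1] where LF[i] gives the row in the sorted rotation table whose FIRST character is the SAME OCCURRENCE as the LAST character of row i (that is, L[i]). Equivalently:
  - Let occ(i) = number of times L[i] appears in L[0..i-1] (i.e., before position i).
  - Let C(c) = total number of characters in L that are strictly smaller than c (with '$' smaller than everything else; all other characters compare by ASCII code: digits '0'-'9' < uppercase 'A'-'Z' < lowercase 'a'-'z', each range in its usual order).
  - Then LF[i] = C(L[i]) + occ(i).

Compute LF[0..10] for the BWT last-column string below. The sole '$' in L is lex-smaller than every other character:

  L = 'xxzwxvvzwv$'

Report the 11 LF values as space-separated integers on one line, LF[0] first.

Char counts: '$':1, 'v':3, 'w':2, 'x':3, 'z':2
C (first-col start): C('$')=0, C('v')=1, C('w')=4, C('x')=6, C('z')=9
L[0]='x': occ=0, LF[0]=C('x')+0=6+0=6
L[1]='x': occ=1, LF[1]=C('x')+1=6+1=7
L[2]='z': occ=0, LF[2]=C('z')+0=9+0=9
L[3]='w': occ=0, LF[3]=C('w')+0=4+0=4
L[4]='x': occ=2, LF[4]=C('x')+2=6+2=8
L[5]='v': occ=0, LF[5]=C('v')+0=1+0=1
L[6]='v': occ=1, LF[6]=C('v')+1=1+1=2
L[7]='z': occ=1, LF[7]=C('z')+1=9+1=10
L[8]='w': occ=1, LF[8]=C('w')+1=4+1=5
L[9]='v': occ=2, LF[9]=C('v')+2=1+2=3
L[10]='$': occ=0, LF[10]=C('$')+0=0+0=0

Answer: 6 7 9 4 8 1 2 10 5 3 0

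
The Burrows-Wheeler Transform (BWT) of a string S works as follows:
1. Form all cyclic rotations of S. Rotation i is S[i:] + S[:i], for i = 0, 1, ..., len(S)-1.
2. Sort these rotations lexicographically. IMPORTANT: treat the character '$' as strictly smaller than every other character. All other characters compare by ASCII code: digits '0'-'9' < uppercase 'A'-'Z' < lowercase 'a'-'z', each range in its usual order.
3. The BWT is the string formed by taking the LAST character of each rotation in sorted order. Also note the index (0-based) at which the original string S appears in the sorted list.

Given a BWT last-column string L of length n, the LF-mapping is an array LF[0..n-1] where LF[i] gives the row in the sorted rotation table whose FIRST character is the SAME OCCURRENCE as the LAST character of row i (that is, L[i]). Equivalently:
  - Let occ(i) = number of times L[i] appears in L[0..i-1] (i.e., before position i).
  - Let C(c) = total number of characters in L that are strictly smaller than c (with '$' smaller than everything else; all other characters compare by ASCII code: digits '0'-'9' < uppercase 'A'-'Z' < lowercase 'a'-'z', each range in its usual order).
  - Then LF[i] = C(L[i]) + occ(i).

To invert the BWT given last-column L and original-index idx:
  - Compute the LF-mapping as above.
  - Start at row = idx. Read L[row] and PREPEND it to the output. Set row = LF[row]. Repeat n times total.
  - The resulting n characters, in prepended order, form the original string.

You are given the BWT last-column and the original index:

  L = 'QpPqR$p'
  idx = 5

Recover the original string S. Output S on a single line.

LF mapping: 2 4 1 6 3 0 5
Walk LF starting at row 5, prepending L[row]:
  step 1: row=5, L[5]='$', prepend. Next row=LF[5]=0
  step 2: row=0, L[0]='Q', prepend. Next row=LF[0]=2
  step 3: row=2, L[2]='P', prepend. Next row=LF[2]=1
  step 4: row=1, L[1]='p', prepend. Next row=LF[1]=4
  step 5: row=4, L[4]='R', prepend. Next row=LF[4]=3
  step 6: row=3, L[3]='q', prepend. Next row=LF[3]=6
  step 7: row=6, L[6]='p', prepend. Next row=LF[6]=5
Reversed output: pqRpPQ$

Answer: pqRpPQ$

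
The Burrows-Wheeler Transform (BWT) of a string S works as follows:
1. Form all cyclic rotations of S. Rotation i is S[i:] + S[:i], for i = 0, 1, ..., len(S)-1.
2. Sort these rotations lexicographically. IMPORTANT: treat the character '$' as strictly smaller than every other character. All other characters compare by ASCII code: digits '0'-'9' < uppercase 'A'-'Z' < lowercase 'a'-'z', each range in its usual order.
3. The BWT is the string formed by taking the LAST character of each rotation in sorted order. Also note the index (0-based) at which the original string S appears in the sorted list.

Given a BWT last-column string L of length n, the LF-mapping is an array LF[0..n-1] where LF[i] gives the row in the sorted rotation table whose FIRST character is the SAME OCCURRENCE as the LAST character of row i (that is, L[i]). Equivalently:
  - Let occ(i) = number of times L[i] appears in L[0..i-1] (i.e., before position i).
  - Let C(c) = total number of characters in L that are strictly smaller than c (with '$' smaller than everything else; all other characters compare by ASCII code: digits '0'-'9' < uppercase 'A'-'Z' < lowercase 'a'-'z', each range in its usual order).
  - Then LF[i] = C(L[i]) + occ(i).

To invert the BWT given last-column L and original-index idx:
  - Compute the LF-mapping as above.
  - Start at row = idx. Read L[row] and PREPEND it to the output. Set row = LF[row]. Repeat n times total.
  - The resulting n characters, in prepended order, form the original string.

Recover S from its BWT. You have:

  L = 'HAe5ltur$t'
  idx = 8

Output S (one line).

LF mapping: 3 2 4 1 5 7 9 6 0 8
Walk LF starting at row 8, prepending L[row]:
  step 1: row=8, L[8]='$', prepend. Next row=LF[8]=0
  step 2: row=0, L[0]='H', prepend. Next row=LF[0]=3
  step 3: row=3, L[3]='5', prepend. Next row=LF[3]=1
  step 4: row=1, L[1]='A', prepend. Next row=LF[1]=2
  step 5: row=2, L[2]='e', prepend. Next row=LF[2]=4
  step 6: row=4, L[4]='l', prepend. Next row=LF[4]=5
  step 7: row=5, L[5]='t', prepend. Next row=LF[5]=7
  step 8: row=7, L[7]='r', prepend. Next row=LF[7]=6
  step 9: row=6, L[6]='u', prepend. Next row=LF[6]=9
  step 10: row=9, L[9]='t', prepend. Next row=LF[9]=8
Reversed output: turtleA5H$

Answer: turtleA5H$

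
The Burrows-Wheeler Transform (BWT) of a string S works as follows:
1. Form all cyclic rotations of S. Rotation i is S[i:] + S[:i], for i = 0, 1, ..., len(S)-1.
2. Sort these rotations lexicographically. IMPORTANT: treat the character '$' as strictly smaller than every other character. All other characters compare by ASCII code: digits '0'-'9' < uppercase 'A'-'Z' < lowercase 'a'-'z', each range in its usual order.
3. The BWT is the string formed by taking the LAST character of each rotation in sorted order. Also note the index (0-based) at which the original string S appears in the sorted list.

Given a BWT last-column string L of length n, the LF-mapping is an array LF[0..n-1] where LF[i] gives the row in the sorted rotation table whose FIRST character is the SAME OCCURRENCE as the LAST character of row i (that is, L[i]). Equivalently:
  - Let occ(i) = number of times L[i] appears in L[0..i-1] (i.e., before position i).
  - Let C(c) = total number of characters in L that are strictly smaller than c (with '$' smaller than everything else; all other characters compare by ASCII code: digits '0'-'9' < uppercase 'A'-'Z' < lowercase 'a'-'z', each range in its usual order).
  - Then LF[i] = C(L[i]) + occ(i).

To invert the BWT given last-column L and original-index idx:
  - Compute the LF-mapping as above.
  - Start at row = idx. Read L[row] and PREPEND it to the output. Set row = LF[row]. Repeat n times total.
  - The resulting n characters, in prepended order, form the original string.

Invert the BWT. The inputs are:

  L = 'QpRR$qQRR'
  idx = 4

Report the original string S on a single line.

Answer: RRQRqRpQ$

Derivation:
LF mapping: 1 7 3 4 0 8 2 5 6
Walk LF starting at row 4, prepending L[row]:
  step 1: row=4, L[4]='$', prepend. Next row=LF[4]=0
  step 2: row=0, L[0]='Q', prepend. Next row=LF[0]=1
  step 3: row=1, L[1]='p', prepend. Next row=LF[1]=7
  step 4: row=7, L[7]='R', prepend. Next row=LF[7]=5
  step 5: row=5, L[5]='q', prepend. Next row=LF[5]=8
  step 6: row=8, L[8]='R', prepend. Next row=LF[8]=6
  step 7: row=6, L[6]='Q', prepend. Next row=LF[6]=2
  step 8: row=2, L[2]='R', prepend. Next row=LF[2]=3
  step 9: row=3, L[3]='R', prepend. Next row=LF[3]=4
Reversed output: RRQRqRpQ$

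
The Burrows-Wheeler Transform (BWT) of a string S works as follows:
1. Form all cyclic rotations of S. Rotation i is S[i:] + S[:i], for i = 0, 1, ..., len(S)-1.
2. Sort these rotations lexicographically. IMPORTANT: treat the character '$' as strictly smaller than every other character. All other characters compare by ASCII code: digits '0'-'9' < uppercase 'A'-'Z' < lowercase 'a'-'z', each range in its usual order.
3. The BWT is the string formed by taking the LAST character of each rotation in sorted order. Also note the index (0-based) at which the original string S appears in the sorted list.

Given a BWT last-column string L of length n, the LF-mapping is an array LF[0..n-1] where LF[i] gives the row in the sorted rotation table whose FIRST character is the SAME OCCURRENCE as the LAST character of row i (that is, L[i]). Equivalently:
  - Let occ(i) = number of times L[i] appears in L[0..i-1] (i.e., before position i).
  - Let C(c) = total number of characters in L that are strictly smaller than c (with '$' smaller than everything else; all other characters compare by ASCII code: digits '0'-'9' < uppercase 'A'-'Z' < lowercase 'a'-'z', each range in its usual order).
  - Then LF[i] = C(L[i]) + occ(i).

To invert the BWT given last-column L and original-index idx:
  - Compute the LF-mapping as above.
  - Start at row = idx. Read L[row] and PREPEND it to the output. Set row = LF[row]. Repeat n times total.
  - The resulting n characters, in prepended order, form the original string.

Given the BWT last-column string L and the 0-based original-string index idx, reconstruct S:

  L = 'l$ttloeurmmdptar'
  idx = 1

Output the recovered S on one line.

Answer: attemptdrumroll$

Derivation:
LF mapping: 4 0 12 13 5 8 3 15 10 6 7 2 9 14 1 11
Walk LF starting at row 1, prepending L[row]:
  step 1: row=1, L[1]='$', prepend. Next row=LF[1]=0
  step 2: row=0, L[0]='l', prepend. Next row=LF[0]=4
  step 3: row=4, L[4]='l', prepend. Next row=LF[4]=5
  step 4: row=5, L[5]='o', prepend. Next row=LF[5]=8
  step 5: row=8, L[8]='r', prepend. Next row=LF[8]=10
  step 6: row=10, L[10]='m', prepend. Next row=LF[10]=7
  step 7: row=7, L[7]='u', prepend. Next row=LF[7]=15
  step 8: row=15, L[15]='r', prepend. Next row=LF[15]=11
  step 9: row=11, L[11]='d', prepend. Next row=LF[11]=2
  step 10: row=2, L[2]='t', prepend. Next row=LF[2]=12
  step 11: row=12, L[12]='p', prepend. Next row=LF[12]=9
  step 12: row=9, L[9]='m', prepend. Next row=LF[9]=6
  step 13: row=6, L[6]='e', prepend. Next row=LF[6]=3
  step 14: row=3, L[3]='t', prepend. Next row=LF[3]=13
  step 15: row=13, L[13]='t', prepend. Next row=LF[13]=14
  step 16: row=14, L[14]='a', prepend. Next row=LF[14]=1
Reversed output: attemptdrumroll$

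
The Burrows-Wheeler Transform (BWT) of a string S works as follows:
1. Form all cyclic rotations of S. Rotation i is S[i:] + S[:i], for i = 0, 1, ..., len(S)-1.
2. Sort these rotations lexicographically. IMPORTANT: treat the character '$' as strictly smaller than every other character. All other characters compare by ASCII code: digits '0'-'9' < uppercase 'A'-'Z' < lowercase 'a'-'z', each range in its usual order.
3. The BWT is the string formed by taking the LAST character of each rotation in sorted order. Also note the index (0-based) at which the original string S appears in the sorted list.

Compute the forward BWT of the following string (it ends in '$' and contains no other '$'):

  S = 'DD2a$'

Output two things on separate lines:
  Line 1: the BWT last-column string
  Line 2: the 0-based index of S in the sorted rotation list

Answer: aDD$2
3

Derivation:
All 5 rotations (rotation i = S[i:]+S[:i]):
  rot[0] = DD2a$
  rot[1] = D2a$D
  rot[2] = 2a$DD
  rot[3] = a$DD2
  rot[4] = $DD2a
Sorted (with $ < everything):
  sorted[0] = $DD2a  (last char: 'a')
  sorted[1] = 2a$DD  (last char: 'D')
  sorted[2] = D2a$D  (last char: 'D')
  sorted[3] = DD2a$  (last char: '$')
  sorted[4] = a$DD2  (last char: '2')
Last column: aDD$2
Original string S is at sorted index 3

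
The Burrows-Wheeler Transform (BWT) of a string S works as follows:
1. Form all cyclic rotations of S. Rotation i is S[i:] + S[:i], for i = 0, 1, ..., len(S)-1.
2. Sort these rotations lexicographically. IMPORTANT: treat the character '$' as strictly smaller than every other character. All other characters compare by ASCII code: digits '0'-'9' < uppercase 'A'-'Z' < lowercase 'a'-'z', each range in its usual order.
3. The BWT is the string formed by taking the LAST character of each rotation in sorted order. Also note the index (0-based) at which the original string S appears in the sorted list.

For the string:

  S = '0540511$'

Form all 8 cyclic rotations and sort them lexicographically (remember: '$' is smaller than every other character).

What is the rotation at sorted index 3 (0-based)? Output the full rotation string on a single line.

Answer: 1$054051

Derivation:
All 8 rotations (rotation i = S[i:]+S[:i]):
  rot[0] = 0540511$
  rot[1] = 540511$0
  rot[2] = 40511$05
  rot[3] = 0511$054
  rot[4] = 511$0540
  rot[5] = 11$05405
  rot[6] = 1$054051
  rot[7] = $0540511
Sorted (with $ < everything):
  sorted[0] = $0540511
  sorted[1] = 0511$054
  sorted[2] = 0540511$
  sorted[3] = 1$054051
  sorted[4] = 11$05405
  sorted[5] = 40511$05
  sorted[6] = 511$0540
  sorted[7] = 540511$0
sorted[3] = 1$054051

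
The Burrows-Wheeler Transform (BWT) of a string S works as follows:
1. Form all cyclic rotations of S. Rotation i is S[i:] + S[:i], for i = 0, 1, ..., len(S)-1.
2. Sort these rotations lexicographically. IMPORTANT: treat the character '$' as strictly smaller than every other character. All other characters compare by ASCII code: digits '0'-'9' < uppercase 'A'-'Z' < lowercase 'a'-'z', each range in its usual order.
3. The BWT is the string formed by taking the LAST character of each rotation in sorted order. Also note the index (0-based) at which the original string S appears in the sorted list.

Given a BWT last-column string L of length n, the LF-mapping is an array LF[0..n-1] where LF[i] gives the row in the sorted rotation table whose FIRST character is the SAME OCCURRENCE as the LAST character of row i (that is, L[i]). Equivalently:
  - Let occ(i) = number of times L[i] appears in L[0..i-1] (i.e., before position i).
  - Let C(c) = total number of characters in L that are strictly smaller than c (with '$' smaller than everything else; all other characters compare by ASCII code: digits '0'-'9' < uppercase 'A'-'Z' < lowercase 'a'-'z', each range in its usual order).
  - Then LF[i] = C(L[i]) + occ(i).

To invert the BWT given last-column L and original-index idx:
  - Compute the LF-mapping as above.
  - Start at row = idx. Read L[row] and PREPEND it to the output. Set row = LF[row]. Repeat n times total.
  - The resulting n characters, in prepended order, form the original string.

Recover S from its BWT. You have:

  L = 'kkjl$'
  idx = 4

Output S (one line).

Answer: lkjk$

Derivation:
LF mapping: 2 3 1 4 0
Walk LF starting at row 4, prepending L[row]:
  step 1: row=4, L[4]='$', prepend. Next row=LF[4]=0
  step 2: row=0, L[0]='k', prepend. Next row=LF[0]=2
  step 3: row=2, L[2]='j', prepend. Next row=LF[2]=1
  step 4: row=1, L[1]='k', prepend. Next row=LF[1]=3
  step 5: row=3, L[3]='l', prepend. Next row=LF[3]=4
Reversed output: lkjk$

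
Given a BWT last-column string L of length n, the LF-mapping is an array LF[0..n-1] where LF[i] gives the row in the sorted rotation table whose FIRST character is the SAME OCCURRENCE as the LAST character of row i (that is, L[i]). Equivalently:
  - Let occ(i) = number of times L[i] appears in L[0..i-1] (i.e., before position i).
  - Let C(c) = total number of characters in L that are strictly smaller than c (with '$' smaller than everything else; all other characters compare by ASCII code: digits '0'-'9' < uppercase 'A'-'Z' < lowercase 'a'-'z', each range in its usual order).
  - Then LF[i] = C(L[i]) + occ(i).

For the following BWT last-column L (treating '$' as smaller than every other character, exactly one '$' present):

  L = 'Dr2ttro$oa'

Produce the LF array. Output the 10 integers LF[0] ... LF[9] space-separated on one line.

Char counts: '$':1, '2':1, 'D':1, 'a':1, 'o':2, 'r':2, 't':2
C (first-col start): C('$')=0, C('2')=1, C('D')=2, C('a')=3, C('o')=4, C('r')=6, C('t')=8
L[0]='D': occ=0, LF[0]=C('D')+0=2+0=2
L[1]='r': occ=0, LF[1]=C('r')+0=6+0=6
L[2]='2': occ=0, LF[2]=C('2')+0=1+0=1
L[3]='t': occ=0, LF[3]=C('t')+0=8+0=8
L[4]='t': occ=1, LF[4]=C('t')+1=8+1=9
L[5]='r': occ=1, LF[5]=C('r')+1=6+1=7
L[6]='o': occ=0, LF[6]=C('o')+0=4+0=4
L[7]='$': occ=0, LF[7]=C('$')+0=0+0=0
L[8]='o': occ=1, LF[8]=C('o')+1=4+1=5
L[9]='a': occ=0, LF[9]=C('a')+0=3+0=3

Answer: 2 6 1 8 9 7 4 0 5 3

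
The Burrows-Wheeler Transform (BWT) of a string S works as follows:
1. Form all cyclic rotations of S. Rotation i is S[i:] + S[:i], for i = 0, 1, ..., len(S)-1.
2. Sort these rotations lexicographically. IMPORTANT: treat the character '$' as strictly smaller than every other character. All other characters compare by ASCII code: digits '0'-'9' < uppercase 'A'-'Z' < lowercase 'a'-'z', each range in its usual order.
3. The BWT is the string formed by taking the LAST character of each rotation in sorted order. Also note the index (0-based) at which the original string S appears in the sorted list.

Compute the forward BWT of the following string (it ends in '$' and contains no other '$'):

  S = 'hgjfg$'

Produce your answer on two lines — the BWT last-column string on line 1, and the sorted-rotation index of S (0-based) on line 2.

Answer: gjfh$g
4

Derivation:
All 6 rotations (rotation i = S[i:]+S[:i]):
  rot[0] = hgjfg$
  rot[1] = gjfg$h
  rot[2] = jfg$hg
  rot[3] = fg$hgj
  rot[4] = g$hgjf
  rot[5] = $hgjfg
Sorted (with $ < everything):
  sorted[0] = $hgjfg  (last char: 'g')
  sorted[1] = fg$hgj  (last char: 'j')
  sorted[2] = g$hgjf  (last char: 'f')
  sorted[3] = gjfg$h  (last char: 'h')
  sorted[4] = hgjfg$  (last char: '$')
  sorted[5] = jfg$hg  (last char: 'g')
Last column: gjfh$g
Original string S is at sorted index 4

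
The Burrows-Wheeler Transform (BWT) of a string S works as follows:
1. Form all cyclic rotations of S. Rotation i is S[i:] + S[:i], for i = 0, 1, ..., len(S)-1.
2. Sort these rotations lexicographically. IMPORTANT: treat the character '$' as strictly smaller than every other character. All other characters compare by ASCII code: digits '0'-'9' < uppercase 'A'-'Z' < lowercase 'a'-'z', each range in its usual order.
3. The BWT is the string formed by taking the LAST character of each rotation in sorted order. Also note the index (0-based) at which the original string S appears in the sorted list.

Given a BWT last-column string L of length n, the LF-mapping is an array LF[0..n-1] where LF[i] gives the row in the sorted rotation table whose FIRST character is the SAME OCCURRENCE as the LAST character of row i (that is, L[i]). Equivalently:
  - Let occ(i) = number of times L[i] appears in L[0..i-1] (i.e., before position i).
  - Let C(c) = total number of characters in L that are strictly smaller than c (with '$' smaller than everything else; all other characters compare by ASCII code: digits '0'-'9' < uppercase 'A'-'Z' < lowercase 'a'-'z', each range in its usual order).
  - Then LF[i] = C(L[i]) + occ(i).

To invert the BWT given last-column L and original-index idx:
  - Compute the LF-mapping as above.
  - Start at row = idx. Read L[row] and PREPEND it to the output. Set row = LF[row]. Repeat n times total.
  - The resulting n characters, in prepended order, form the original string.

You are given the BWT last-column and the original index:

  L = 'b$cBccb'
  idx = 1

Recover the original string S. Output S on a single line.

LF mapping: 2 0 4 1 5 6 3
Walk LF starting at row 1, prepending L[row]:
  step 1: row=1, L[1]='$', prepend. Next row=LF[1]=0
  step 2: row=0, L[0]='b', prepend. Next row=LF[0]=2
  step 3: row=2, L[2]='c', prepend. Next row=LF[2]=4
  step 4: row=4, L[4]='c', prepend. Next row=LF[4]=5
  step 5: row=5, L[5]='c', prepend. Next row=LF[5]=6
  step 6: row=6, L[6]='b', prepend. Next row=LF[6]=3
  step 7: row=3, L[3]='B', prepend. Next row=LF[3]=1
Reversed output: Bbcccb$

Answer: Bbcccb$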